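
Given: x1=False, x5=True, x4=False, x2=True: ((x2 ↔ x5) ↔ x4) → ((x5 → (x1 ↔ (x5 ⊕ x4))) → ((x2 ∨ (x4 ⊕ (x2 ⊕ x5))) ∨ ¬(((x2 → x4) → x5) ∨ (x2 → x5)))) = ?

True

x2 ↔ x5 = True ↔ True = True
(x2 ↔ x5) ↔ x4 = True ↔ False = False
x5 ⊕ x4 = True ⊕ False = True
x1 ↔ (x5 ⊕ x4) = False ↔ True = False
x5 → (x1 ↔ (x5 ⊕ x4)) = True → False = False
x2 ⊕ x5 = True ⊕ True = False
x4 ⊕ (x2 ⊕ x5) = False ⊕ False = False
x2 ∨ (x4 ⊕ (x2 ⊕ x5)) = True ∨ False = True
x2 → x4 = True → False = False
(x2 → x4) → x5 = False → True = True
x2 → x5 = True → True = True
((x2 → x4) → x5) ∨ (x2 → x5) = True ∨ True = True
¬(((x2 → x4) → x5) ∨ (x2 → x5)) = ¬True = False
(x2 ∨ (x4 ⊕ (x2 ⊕ x5))) ∨ ¬(((x2 → x4) → x5) ∨ (x2 → x5)) = True ∨ False = True
(x5 → (x1 ↔ (x5 ⊕ x4))) → ((x2 ∨ (x4 ⊕ (x2 ⊕ x5))) ∨ ¬(((x2 → x4) → x5) ∨ (x2 → x5))) = False → True = True
((x2 ↔ x5) ↔ x4) → ((x5 → (x1 ↔ (x5 ⊕ x4))) → ((x2 ∨ (x4 ⊕ (x2 ⊕ x5))) ∨ ¬(((x2 → x4) → x5) ∨ (x2 → x5)))) = False → True = True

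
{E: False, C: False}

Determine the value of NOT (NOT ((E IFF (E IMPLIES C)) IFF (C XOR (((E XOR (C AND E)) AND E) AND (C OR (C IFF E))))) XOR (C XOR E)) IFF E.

E IMPLIES C = False IMPLIES False = True
E IFF (E IMPLIES C) = False IFF True = False
C AND E = False AND False = False
E XOR (C AND E) = False XOR False = False
(E XOR (C AND E)) AND E = False AND False = False
C IFF E = False IFF False = True
C OR (C IFF E) = False OR True = True
((E XOR (C AND E)) AND E) AND (C OR (C IFF E)) = False AND True = False
C XOR (((E XOR (C AND E)) AND E) AND (C OR (C IFF E))) = False XOR False = False
(E IFF (E IMPLIES C)) IFF (C XOR (((E XOR (C AND E)) AND E) AND (C OR (C IFF E)))) = False IFF False = True
NOT ((E IFF (E IMPLIES C)) IFF (C XOR (((E XOR (C AND E)) AND E) AND (C OR (C IFF E))))) = NOT True = False
C XOR E = False XOR False = False
NOT ((E IFF (E IMPLIES C)) IFF (C XOR (((E XOR (C AND E)) AND E) AND (C OR (C IFF E))))) XOR (C XOR E) = False XOR False = False
NOT (NOT ((E IFF (E IMPLIES C)) IFF (C XOR (((E XOR (C AND E)) AND E) AND (C OR (C IFF E))))) XOR (C XOR E)) = NOT False = True
NOT (NOT ((E IFF (E IMPLIES C)) IFF (C XOR (((E XOR (C AND E)) AND E) AND (C OR (C IFF E))))) XOR (C XOR E)) IFF E = True IFF False = False

False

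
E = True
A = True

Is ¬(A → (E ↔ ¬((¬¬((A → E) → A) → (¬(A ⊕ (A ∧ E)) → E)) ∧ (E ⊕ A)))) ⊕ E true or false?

A → E = True → True = True
(A → E) → A = True → True = True
¬((A → E) → A) = ¬True = False
¬¬((A → E) → A) = ¬False = True
A ∧ E = True ∧ True = True
A ⊕ (A ∧ E) = True ⊕ True = False
¬(A ⊕ (A ∧ E)) = ¬False = True
¬(A ⊕ (A ∧ E)) → E = True → True = True
¬¬((A → E) → A) → (¬(A ⊕ (A ∧ E)) → E) = True → True = True
E ⊕ A = True ⊕ True = False
(¬¬((A → E) → A) → (¬(A ⊕ (A ∧ E)) → E)) ∧ (E ⊕ A) = True ∧ False = False
¬((¬¬((A → E) → A) → (¬(A ⊕ (A ∧ E)) → E)) ∧ (E ⊕ A)) = ¬False = True
E ↔ ¬((¬¬((A → E) → A) → (¬(A ⊕ (A ∧ E)) → E)) ∧ (E ⊕ A)) = True ↔ True = True
A → (E ↔ ¬((¬¬((A → E) → A) → (¬(A ⊕ (A ∧ E)) → E)) ∧ (E ⊕ A))) = True → True = True
¬(A → (E ↔ ¬((¬¬((A → E) → A) → (¬(A ⊕ (A ∧ E)) → E)) ∧ (E ⊕ A)))) = ¬True = False
¬(A → (E ↔ ¬((¬¬((A → E) → A) → (¬(A ⊕ (A ∧ E)) → E)) ∧ (E ⊕ A)))) ⊕ E = False ⊕ True = True

True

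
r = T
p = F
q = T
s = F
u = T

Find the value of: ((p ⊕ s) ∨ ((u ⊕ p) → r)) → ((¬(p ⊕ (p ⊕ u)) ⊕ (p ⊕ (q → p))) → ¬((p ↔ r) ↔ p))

Substituting r=T, p=F, q=T, s=F, u=T:
p ⊕ s = F ⊕ F = F
u ⊕ p = T ⊕ F = T
(u ⊕ p) → r = T → T = T
(p ⊕ s) ∨ ((u ⊕ p) → r) = F ∨ T = T
p ⊕ u = F ⊕ T = T
p ⊕ (p ⊕ u) = F ⊕ T = T
¬(p ⊕ (p ⊕ u)) = ¬T = F
q → p = T → F = F
p ⊕ (q → p) = F ⊕ F = F
¬(p ⊕ (p ⊕ u)) ⊕ (p ⊕ (q → p)) = F ⊕ F = F
p ↔ r = F ↔ T = F
(p ↔ r) ↔ p = F ↔ F = T
¬((p ↔ r) ↔ p) = ¬T = F
(¬(p ⊕ (p ⊕ u)) ⊕ (p ⊕ (q → p))) → ¬((p ↔ r) ↔ p) = F → F = T
((p ⊕ s) ∨ ((u ⊕ p) → r)) → ((¬(p ⊕ (p ⊕ u)) ⊕ (p ⊕ (q → p))) → ¬((p ↔ r) ↔ p)) = T → T = T

T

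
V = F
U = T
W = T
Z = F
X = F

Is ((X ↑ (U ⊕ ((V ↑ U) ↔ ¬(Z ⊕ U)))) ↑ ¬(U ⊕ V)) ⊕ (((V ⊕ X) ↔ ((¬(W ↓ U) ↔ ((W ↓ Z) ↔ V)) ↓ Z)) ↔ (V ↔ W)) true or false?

T

Substituting V=F, U=T, W=T, Z=F, X=F:
V ↑ U = F ↑ T = T
Z ⊕ U = F ⊕ T = T
¬(Z ⊕ U) = ¬T = F
(V ↑ U) ↔ ¬(Z ⊕ U) = T ↔ F = F
U ⊕ ((V ↑ U) ↔ ¬(Z ⊕ U)) = T ⊕ F = T
X ↑ (U ⊕ ((V ↑ U) ↔ ¬(Z ⊕ U))) = F ↑ T = T
U ⊕ V = T ⊕ F = T
¬(U ⊕ V) = ¬T = F
(X ↑ (U ⊕ ((V ↑ U) ↔ ¬(Z ⊕ U)))) ↑ ¬(U ⊕ V) = T ↑ F = T
V ⊕ X = F ⊕ F = F
W ↓ U = T ↓ T = F
¬(W ↓ U) = ¬F = T
W ↓ Z = T ↓ F = F
(W ↓ Z) ↔ V = F ↔ F = T
¬(W ↓ U) ↔ ((W ↓ Z) ↔ V) = T ↔ T = T
(¬(W ↓ U) ↔ ((W ↓ Z) ↔ V)) ↓ Z = T ↓ F = F
(V ⊕ X) ↔ ((¬(W ↓ U) ↔ ((W ↓ Z) ↔ V)) ↓ Z) = F ↔ F = T
V ↔ W = F ↔ T = F
((V ⊕ X) ↔ ((¬(W ↓ U) ↔ ((W ↓ Z) ↔ V)) ↓ Z)) ↔ (V ↔ W) = T ↔ F = F
((X ↑ (U ⊕ ((V ↑ U) ↔ ¬(Z ⊕ U)))) ↑ ¬(U ⊕ V)) ⊕ (((V ⊕ X) ↔ ((¬(W ↓ U) ↔ ((W ↓ Z) ↔ V)) ↓ Z)) ↔ (V ↔ W)) = T ⊕ F = T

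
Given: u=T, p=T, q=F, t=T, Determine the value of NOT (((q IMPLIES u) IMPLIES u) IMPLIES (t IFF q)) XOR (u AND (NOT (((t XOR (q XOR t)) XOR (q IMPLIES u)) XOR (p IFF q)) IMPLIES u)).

F

Substituting u=T, p=T, q=F, t=T:
q IMPLIES u = F IMPLIES T = T
(q IMPLIES u) IMPLIES u = T IMPLIES T = T
t IFF q = T IFF F = F
((q IMPLIES u) IMPLIES u) IMPLIES (t IFF q) = T IMPLIES F = F
NOT (((q IMPLIES u) IMPLIES u) IMPLIES (t IFF q)) = NOT F = T
q XOR t = F XOR T = T
t XOR (q XOR t) = T XOR T = F
q IMPLIES u = F IMPLIES T = T
(t XOR (q XOR t)) XOR (q IMPLIES u) = F XOR T = T
p IFF q = T IFF F = F
((t XOR (q XOR t)) XOR (q IMPLIES u)) XOR (p IFF q) = T XOR F = T
NOT (((t XOR (q XOR t)) XOR (q IMPLIES u)) XOR (p IFF q)) = NOT T = F
NOT (((t XOR (q XOR t)) XOR (q IMPLIES u)) XOR (p IFF q)) IMPLIES u = F IMPLIES T = T
u AND (NOT (((t XOR (q XOR t)) XOR (q IMPLIES u)) XOR (p IFF q)) IMPLIES u) = T AND T = T
NOT (((q IMPLIES u) IMPLIES u) IMPLIES (t IFF q)) XOR (u AND (NOT (((t XOR (q XOR t)) XOR (q IMPLIES u)) XOR (p IFF q)) IMPLIES u)) = T XOR T = F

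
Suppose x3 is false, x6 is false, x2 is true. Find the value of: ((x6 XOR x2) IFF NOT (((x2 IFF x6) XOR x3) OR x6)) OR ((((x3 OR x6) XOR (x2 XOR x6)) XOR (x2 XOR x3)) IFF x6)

x6 XOR x2 = False XOR True = True
x2 IFF x6 = True IFF False = False
(x2 IFF x6) XOR x3 = False XOR False = False
((x2 IFF x6) XOR x3) OR x6 = False OR False = False
NOT (((x2 IFF x6) XOR x3) OR x6) = NOT False = True
(x6 XOR x2) IFF NOT (((x2 IFF x6) XOR x3) OR x6) = True IFF True = True
x3 OR x6 = False OR False = False
x2 XOR x6 = True XOR False = True
(x3 OR x6) XOR (x2 XOR x6) = False XOR True = True
x2 XOR x3 = True XOR False = True
((x3 OR x6) XOR (x2 XOR x6)) XOR (x2 XOR x3) = True XOR True = False
(((x3 OR x6) XOR (x2 XOR x6)) XOR (x2 XOR x3)) IFF x6 = False IFF False = True
((x6 XOR x2) IFF NOT (((x2 IFF x6) XOR x3) OR x6)) OR ((((x3 OR x6) XOR (x2 XOR x6)) XOR (x2 XOR x3)) IFF x6) = True OR True = True

True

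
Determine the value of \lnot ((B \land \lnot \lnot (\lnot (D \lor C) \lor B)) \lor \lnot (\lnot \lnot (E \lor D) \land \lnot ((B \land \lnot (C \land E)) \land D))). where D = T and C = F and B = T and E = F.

D \lor C = T \lor F = T
\lnot (D \lor C) = \lnot T = F
\lnot (D \lor C) \lor B = F \lor T = T
\lnot (\lnot (D \lor C) \lor B) = \lnot T = F
\lnot \lnot (\lnot (D \lor C) \lor B) = \lnot F = T
B \land \lnot \lnot (\lnot (D \lor C) \lor B) = T \land T = T
E \lor D = F \lor T = T
\lnot (E \lor D) = \lnot T = F
\lnot \lnot (E \lor D) = \lnot F = T
C \land E = F \land F = F
\lnot (C \land E) = \lnot F = T
B \land \lnot (C \land E) = T \land T = T
(B \land \lnot (C \land E)) \land D = T \land T = T
\lnot ((B \land \lnot (C \land E)) \land D) = \lnot T = F
\lnot \lnot (E \lor D) \land \lnot ((B \land \lnot (C \land E)) \land D) = T \land F = F
\lnot (\lnot \lnot (E \lor D) \land \lnot ((B \land \lnot (C \land E)) \land D)) = \lnot F = T
(B \land \lnot \lnot (\lnot (D \lor C) \lor B)) \lor \lnot (\lnot \lnot (E \lor D) \land \lnot ((B \land \lnot (C \land E)) \land D)) = T \lor T = T
\lnot ((B \land \lnot \lnot (\lnot (D \lor C) \lor B)) \lor \lnot (\lnot \lnot (E \lor D) \land \lnot ((B \land \lnot (C \land E)) \land D))) = \lnot T = F

F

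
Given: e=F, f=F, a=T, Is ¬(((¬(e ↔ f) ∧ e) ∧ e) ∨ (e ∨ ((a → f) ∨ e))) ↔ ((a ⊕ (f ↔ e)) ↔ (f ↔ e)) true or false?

e ↔ f = F ↔ F = T
¬(e ↔ f) = ¬T = F
¬(e ↔ f) ∧ e = F ∧ F = F
(¬(e ↔ f) ∧ e) ∧ e = F ∧ F = F
a → f = T → F = F
(a → f) ∨ e = F ∨ F = F
e ∨ ((a → f) ∨ e) = F ∨ F = F
((¬(e ↔ f) ∧ e) ∧ e) ∨ (e ∨ ((a → f) ∨ e)) = F ∨ F = F
¬(((¬(e ↔ f) ∧ e) ∧ e) ∨ (e ∨ ((a → f) ∨ e))) = ¬F = T
f ↔ e = F ↔ F = T
a ⊕ (f ↔ e) = T ⊕ T = F
f ↔ e = F ↔ F = T
(a ⊕ (f ↔ e)) ↔ (f ↔ e) = F ↔ T = F
¬(((¬(e ↔ f) ∧ e) ∧ e) ∨ (e ∨ ((a → f) ∨ e))) ↔ ((a ⊕ (f ↔ e)) ↔ (f ↔ e)) = T ↔ F = F

F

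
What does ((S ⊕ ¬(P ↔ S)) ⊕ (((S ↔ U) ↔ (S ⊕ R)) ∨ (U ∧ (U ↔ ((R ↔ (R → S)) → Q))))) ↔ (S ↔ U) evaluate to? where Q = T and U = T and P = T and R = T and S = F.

P ↔ S = T ↔ F = F
¬(P ↔ S) = ¬F = T
S ⊕ ¬(P ↔ S) = F ⊕ T = T
S ↔ U = F ↔ T = F
S ⊕ R = F ⊕ T = T
(S ↔ U) ↔ (S ⊕ R) = F ↔ T = F
R → S = T → F = F
R ↔ (R → S) = T ↔ F = F
(R ↔ (R → S)) → Q = F → T = T
U ↔ ((R ↔ (R → S)) → Q) = T ↔ T = T
U ∧ (U ↔ ((R ↔ (R → S)) → Q)) = T ∧ T = T
((S ↔ U) ↔ (S ⊕ R)) ∨ (U ∧ (U ↔ ((R ↔ (R → S)) → Q))) = F ∨ T = T
(S ⊕ ¬(P ↔ S)) ⊕ (((S ↔ U) ↔ (S ⊕ R)) ∨ (U ∧ (U ↔ ((R ↔ (R → S)) → Q)))) = T ⊕ T = F
S ↔ U = F ↔ T = F
((S ⊕ ¬(P ↔ S)) ⊕ (((S ↔ U) ↔ (S ⊕ R)) ∨ (U ∧ (U ↔ ((R ↔ (R → S)) → Q))))) ↔ (S ↔ U) = F ↔ F = T

T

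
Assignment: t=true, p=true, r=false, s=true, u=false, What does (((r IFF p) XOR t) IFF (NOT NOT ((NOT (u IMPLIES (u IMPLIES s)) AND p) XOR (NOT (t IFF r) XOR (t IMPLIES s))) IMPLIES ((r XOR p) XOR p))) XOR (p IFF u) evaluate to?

r IFF p = false IFF true = false
(r IFF p) XOR t = false XOR true = true
u IMPLIES s = false IMPLIES true = true
u IMPLIES (u IMPLIES s) = false IMPLIES true = true
NOT (u IMPLIES (u IMPLIES s)) = NOT true = false
NOT (u IMPLIES (u IMPLIES s)) AND p = false AND true = false
t IFF r = true IFF false = false
NOT (t IFF r) = NOT false = true
t IMPLIES s = true IMPLIES true = true
NOT (t IFF r) XOR (t IMPLIES s) = true XOR true = false
(NOT (u IMPLIES (u IMPLIES s)) AND p) XOR (NOT (t IFF r) XOR (t IMPLIES s)) = false XOR false = false
NOT ((NOT (u IMPLIES (u IMPLIES s)) AND p) XOR (NOT (t IFF r) XOR (t IMPLIES s))) = NOT false = true
NOT NOT ((NOT (u IMPLIES (u IMPLIES s)) AND p) XOR (NOT (t IFF r) XOR (t IMPLIES s))) = NOT true = false
r XOR p = false XOR true = true
(r XOR p) XOR p = true XOR true = false
NOT NOT ((NOT (u IMPLIES (u IMPLIES s)) AND p) XOR (NOT (t IFF r) XOR (t IMPLIES s))) IMPLIES ((r XOR p) XOR p) = false IMPLIES false = true
((r IFF p) XOR t) IFF (NOT NOT ((NOT (u IMPLIES (u IMPLIES s)) AND p) XOR (NOT (t IFF r) XOR (t IMPLIES s))) IMPLIES ((r XOR p) XOR p)) = true IFF true = true
p IFF u = true IFF false = false
(((r IFF p) XOR t) IFF (NOT NOT ((NOT (u IMPLIES (u IMPLIES s)) AND p) XOR (NOT (t IFF r) XOR (t IMPLIES s))) IMPLIES ((r XOR p) XOR p))) XOR (p IFF u) = true XOR false = true

true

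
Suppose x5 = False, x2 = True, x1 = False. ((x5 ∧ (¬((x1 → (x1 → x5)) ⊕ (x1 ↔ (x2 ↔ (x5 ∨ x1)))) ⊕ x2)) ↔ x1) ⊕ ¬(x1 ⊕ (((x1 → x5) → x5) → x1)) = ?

True

x1 → x5 = False → False = True
x1 → (x1 → x5) = False → True = True
x5 ∨ x1 = False ∨ False = False
x2 ↔ (x5 ∨ x1) = True ↔ False = False
x1 ↔ (x2 ↔ (x5 ∨ x1)) = False ↔ False = True
(x1 → (x1 → x5)) ⊕ (x1 ↔ (x2 ↔ (x5 ∨ x1))) = True ⊕ True = False
¬((x1 → (x1 → x5)) ⊕ (x1 ↔ (x2 ↔ (x5 ∨ x1)))) = ¬False = True
¬((x1 → (x1 → x5)) ⊕ (x1 ↔ (x2 ↔ (x5 ∨ x1)))) ⊕ x2 = True ⊕ True = False
x5 ∧ (¬((x1 → (x1 → x5)) ⊕ (x1 ↔ (x2 ↔ (x5 ∨ x1)))) ⊕ x2) = False ∧ False = False
(x5 ∧ (¬((x1 → (x1 → x5)) ⊕ (x1 ↔ (x2 ↔ (x5 ∨ x1)))) ⊕ x2)) ↔ x1 = False ↔ False = True
x1 → x5 = False → False = True
(x1 → x5) → x5 = True → False = False
((x1 → x5) → x5) → x1 = False → False = True
x1 ⊕ (((x1 → x5) → x5) → x1) = False ⊕ True = True
¬(x1 ⊕ (((x1 → x5) → x5) → x1)) = ¬True = False
((x5 ∧ (¬((x1 → (x1 → x5)) ⊕ (x1 ↔ (x2 ↔ (x5 ∨ x1)))) ⊕ x2)) ↔ x1) ⊕ ¬(x1 ⊕ (((x1 → x5) → x5) → x1)) = True ⊕ False = True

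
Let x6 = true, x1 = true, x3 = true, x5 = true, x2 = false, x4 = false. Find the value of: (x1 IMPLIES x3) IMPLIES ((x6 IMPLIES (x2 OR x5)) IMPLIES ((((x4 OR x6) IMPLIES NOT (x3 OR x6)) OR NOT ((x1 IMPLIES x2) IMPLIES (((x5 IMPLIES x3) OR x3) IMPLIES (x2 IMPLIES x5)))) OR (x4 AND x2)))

x1 IMPLIES x3 = true IMPLIES true = true
x2 OR x5 = false OR true = true
x6 IMPLIES (x2 OR x5) = true IMPLIES true = true
x4 OR x6 = false OR true = true
x3 OR x6 = true OR true = true
NOT (x3 OR x6) = NOT true = false
(x4 OR x6) IMPLIES NOT (x3 OR x6) = true IMPLIES false = false
x1 IMPLIES x2 = true IMPLIES false = false
x5 IMPLIES x3 = true IMPLIES true = true
(x5 IMPLIES x3) OR x3 = true OR true = true
x2 IMPLIES x5 = false IMPLIES true = true
((x5 IMPLIES x3) OR x3) IMPLIES (x2 IMPLIES x5) = true IMPLIES true = true
(x1 IMPLIES x2) IMPLIES (((x5 IMPLIES x3) OR x3) IMPLIES (x2 IMPLIES x5)) = false IMPLIES true = true
NOT ((x1 IMPLIES x2) IMPLIES (((x5 IMPLIES x3) OR x3) IMPLIES (x2 IMPLIES x5))) = NOT true = false
((x4 OR x6) IMPLIES NOT (x3 OR x6)) OR NOT ((x1 IMPLIES x2) IMPLIES (((x5 IMPLIES x3) OR x3) IMPLIES (x2 IMPLIES x5))) = false OR false = false
x4 AND x2 = false AND false = false
(((x4 OR x6) IMPLIES NOT (x3 OR x6)) OR NOT ((x1 IMPLIES x2) IMPLIES (((x5 IMPLIES x3) OR x3) IMPLIES (x2 IMPLIES x5)))) OR (x4 AND x2) = false OR false = false
(x6 IMPLIES (x2 OR x5)) IMPLIES ((((x4 OR x6) IMPLIES NOT (x3 OR x6)) OR NOT ((x1 IMPLIES x2) IMPLIES (((x5 IMPLIES x3) OR x3) IMPLIES (x2 IMPLIES x5)))) OR (x4 AND x2)) = true IMPLIES false = false
(x1 IMPLIES x3) IMPLIES ((x6 IMPLIES (x2 OR x5)) IMPLIES ((((x4 OR x6) IMPLIES NOT (x3 OR x6)) OR NOT ((x1 IMPLIES x2) IMPLIES (((x5 IMPLIES x3) OR x3) IMPLIES (x2 IMPLIES x5)))) OR (x4 AND x2))) = true IMPLIES false = false

false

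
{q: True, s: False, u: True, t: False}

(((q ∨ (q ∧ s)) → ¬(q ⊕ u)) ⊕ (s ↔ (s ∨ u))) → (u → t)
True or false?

False

q ∧ s = True ∧ False = False
q ∨ (q ∧ s) = True ∨ False = True
q ⊕ u = True ⊕ True = False
¬(q ⊕ u) = ¬False = True
(q ∨ (q ∧ s)) → ¬(q ⊕ u) = True → True = True
s ∨ u = False ∨ True = True
s ↔ (s ∨ u) = False ↔ True = False
((q ∨ (q ∧ s)) → ¬(q ⊕ u)) ⊕ (s ↔ (s ∨ u)) = True ⊕ False = True
u → t = True → False = False
(((q ∨ (q ∧ s)) → ¬(q ⊕ u)) ⊕ (s ↔ (s ∨ u))) → (u → t) = True → False = False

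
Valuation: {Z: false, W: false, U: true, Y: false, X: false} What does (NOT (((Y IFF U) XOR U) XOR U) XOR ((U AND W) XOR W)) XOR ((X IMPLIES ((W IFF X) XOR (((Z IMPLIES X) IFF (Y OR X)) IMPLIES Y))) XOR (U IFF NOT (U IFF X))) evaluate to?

true

Substituting Z=false, W=false, U=true, Y=false, X=false:
Y IFF U = false IFF true = false
(Y IFF U) XOR U = false XOR true = true
((Y IFF U) XOR U) XOR U = true XOR true = false
NOT (((Y IFF U) XOR U) XOR U) = NOT false = true
U AND W = true AND false = false
(U AND W) XOR W = false XOR false = false
NOT (((Y IFF U) XOR U) XOR U) XOR ((U AND W) XOR W) = true XOR false = true
W IFF X = false IFF false = true
Z IMPLIES X = false IMPLIES false = true
Y OR X = false OR false = false
(Z IMPLIES X) IFF (Y OR X) = true IFF false = false
((Z IMPLIES X) IFF (Y OR X)) IMPLIES Y = false IMPLIES false = true
(W IFF X) XOR (((Z IMPLIES X) IFF (Y OR X)) IMPLIES Y) = true XOR true = false
X IMPLIES ((W IFF X) XOR (((Z IMPLIES X) IFF (Y OR X)) IMPLIES Y)) = false IMPLIES false = true
U IFF X = true IFF false = false
NOT (U IFF X) = NOT false = true
U IFF NOT (U IFF X) = true IFF true = true
(X IMPLIES ((W IFF X) XOR (((Z IMPLIES X) IFF (Y OR X)) IMPLIES Y))) XOR (U IFF NOT (U IFF X)) = true XOR true = false
(NOT (((Y IFF U) XOR U) XOR U) XOR ((U AND W) XOR W)) XOR ((X IMPLIES ((W IFF X) XOR (((Z IMPLIES X) IFF (Y OR X)) IMPLIES Y))) XOR (U IFF NOT (U IFF X))) = true XOR false = true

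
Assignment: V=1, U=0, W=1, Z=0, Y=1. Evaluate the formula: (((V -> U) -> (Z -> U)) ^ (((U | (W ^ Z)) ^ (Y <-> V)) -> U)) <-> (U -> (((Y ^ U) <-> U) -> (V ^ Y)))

V -> U = 1 -> 0 = 0
Z -> U = 0 -> 0 = 1
(V -> U) -> (Z -> U) = 0 -> 1 = 1
W ^ Z = 1 ^ 0 = 1
U | (W ^ Z) = 0 | 1 = 1
Y <-> V = 1 <-> 1 = 1
(U | (W ^ Z)) ^ (Y <-> V) = 1 ^ 1 = 0
((U | (W ^ Z)) ^ (Y <-> V)) -> U = 0 -> 0 = 1
((V -> U) -> (Z -> U)) ^ (((U | (W ^ Z)) ^ (Y <-> V)) -> U) = 1 ^ 1 = 0
Y ^ U = 1 ^ 0 = 1
(Y ^ U) <-> U = 1 <-> 0 = 0
V ^ Y = 1 ^ 1 = 0
((Y ^ U) <-> U) -> (V ^ Y) = 0 -> 0 = 1
U -> (((Y ^ U) <-> U) -> (V ^ Y)) = 0 -> 1 = 1
(((V -> U) -> (Z -> U)) ^ (((U | (W ^ Z)) ^ (Y <-> V)) -> U)) <-> (U -> (((Y ^ U) <-> U) -> (V ^ Y))) = 0 <-> 1 = 0

0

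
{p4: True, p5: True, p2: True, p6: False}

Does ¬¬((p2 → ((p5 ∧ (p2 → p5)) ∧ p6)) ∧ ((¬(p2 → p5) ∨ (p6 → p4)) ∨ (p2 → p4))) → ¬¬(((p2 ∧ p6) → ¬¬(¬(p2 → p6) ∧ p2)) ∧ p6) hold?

p2 → p5 = True → True = True
p5 ∧ (p2 → p5) = True ∧ True = True
(p5 ∧ (p2 → p5)) ∧ p6 = True ∧ False = False
p2 → ((p5 ∧ (p2 → p5)) ∧ p6) = True → False = False
p2 → p5 = True → True = True
¬(p2 → p5) = ¬True = False
p6 → p4 = False → True = True
¬(p2 → p5) ∨ (p6 → p4) = False ∨ True = True
p2 → p4 = True → True = True
(¬(p2 → p5) ∨ (p6 → p4)) ∨ (p2 → p4) = True ∨ True = True
(p2 → ((p5 ∧ (p2 → p5)) ∧ p6)) ∧ ((¬(p2 → p5) ∨ (p6 → p4)) ∨ (p2 → p4)) = False ∧ True = False
¬((p2 → ((p5 ∧ (p2 → p5)) ∧ p6)) ∧ ((¬(p2 → p5) ∨ (p6 → p4)) ∨ (p2 → p4))) = ¬False = True
¬¬((p2 → ((p5 ∧ (p2 → p5)) ∧ p6)) ∧ ((¬(p2 → p5) ∨ (p6 → p4)) ∨ (p2 → p4))) = ¬True = False
p2 ∧ p6 = True ∧ False = False
p2 → p6 = True → False = False
¬(p2 → p6) = ¬False = True
¬(p2 → p6) ∧ p2 = True ∧ True = True
¬(¬(p2 → p6) ∧ p2) = ¬True = False
¬¬(¬(p2 → p6) ∧ p2) = ¬False = True
(p2 ∧ p6) → ¬¬(¬(p2 → p6) ∧ p2) = False → True = True
((p2 ∧ p6) → ¬¬(¬(p2 → p6) ∧ p2)) ∧ p6 = True ∧ False = False
¬(((p2 ∧ p6) → ¬¬(¬(p2 → p6) ∧ p2)) ∧ p6) = ¬False = True
¬¬(((p2 ∧ p6) → ¬¬(¬(p2 → p6) ∧ p2)) ∧ p6) = ¬True = False
¬¬((p2 → ((p5 ∧ (p2 → p5)) ∧ p6)) ∧ ((¬(p2 → p5) ∨ (p6 → p4)) ∨ (p2 → p4))) → ¬¬(((p2 ∧ p6) → ¬¬(¬(p2 → p6) ∧ p2)) ∧ p6) = False → False = True

True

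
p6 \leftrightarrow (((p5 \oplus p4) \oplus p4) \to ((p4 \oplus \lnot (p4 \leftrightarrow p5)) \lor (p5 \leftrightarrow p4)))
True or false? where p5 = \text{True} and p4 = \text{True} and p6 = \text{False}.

\text{False}

Substituting p5=\text{True}, p4=\text{True}, p6=\text{False}:
p5 \oplus p4 = \text{True} \oplus \text{True} = \text{False}
(p5 \oplus p4) \oplus p4 = \text{False} \oplus \text{True} = \text{True}
p4 \leftrightarrow p5 = \text{True} \leftrightarrow \text{True} = \text{True}
\lnot (p4 \leftrightarrow p5) = \lnot \text{True} = \text{False}
p4 \oplus \lnot (p4 \leftrightarrow p5) = \text{True} \oplus \text{False} = \text{True}
p5 \leftrightarrow p4 = \text{True} \leftrightarrow \text{True} = \text{True}
(p4 \oplus \lnot (p4 \leftrightarrow p5)) \lor (p5 \leftrightarrow p4) = \text{True} \lor \text{True} = \text{True}
((p5 \oplus p4) \oplus p4) \to ((p4 \oplus \lnot (p4 \leftrightarrow p5)) \lor (p5 \leftrightarrow p4)) = \text{True} \to \text{True} = \text{True}
p6 \leftrightarrow (((p5 \oplus p4) \oplus p4) \to ((p4 \oplus \lnot (p4 \leftrightarrow p5)) \lor (p5 \leftrightarrow p4))) = \text{False} \leftrightarrow \text{True} = \text{False}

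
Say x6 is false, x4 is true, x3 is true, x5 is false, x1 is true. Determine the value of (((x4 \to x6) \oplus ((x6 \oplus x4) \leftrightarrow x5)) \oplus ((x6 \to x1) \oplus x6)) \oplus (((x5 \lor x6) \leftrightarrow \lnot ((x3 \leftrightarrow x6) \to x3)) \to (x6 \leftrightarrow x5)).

x4 \to x6 = \text{True} \to \text{False} = \text{False}
x6 \oplus x4 = \text{False} \oplus \text{True} = \text{True}
(x6 \oplus x4) \leftrightarrow x5 = \text{True} \leftrightarrow \text{False} = \text{False}
(x4 \to x6) \oplus ((x6 \oplus x4) \leftrightarrow x5) = \text{False} \oplus \text{False} = \text{False}
x6 \to x1 = \text{False} \to \text{True} = \text{True}
(x6 \to x1) \oplus x6 = \text{True} \oplus \text{False} = \text{True}
((x4 \to x6) \oplus ((x6 \oplus x4) \leftrightarrow x5)) \oplus ((x6 \to x1) \oplus x6) = \text{False} \oplus \text{True} = \text{True}
x5 \lor x6 = \text{False} \lor \text{False} = \text{False}
x3 \leftrightarrow x6 = \text{True} \leftrightarrow \text{False} = \text{False}
(x3 \leftrightarrow x6) \to x3 = \text{False} \to \text{True} = \text{True}
\lnot ((x3 \leftrightarrow x6) \to x3) = \lnot \text{True} = \text{False}
(x5 \lor x6) \leftrightarrow \lnot ((x3 \leftrightarrow x6) \to x3) = \text{False} \leftrightarrow \text{False} = \text{True}
x6 \leftrightarrow x5 = \text{False} \leftrightarrow \text{False} = \text{True}
((x5 \lor x6) \leftrightarrow \lnot ((x3 \leftrightarrow x6) \to x3)) \to (x6 \leftrightarrow x5) = \text{True} \to \text{True} = \text{True}
(((x4 \to x6) \oplus ((x6 \oplus x4) \leftrightarrow x5)) \oplus ((x6 \to x1) \oplus x6)) \oplus (((x5 \lor x6) \leftrightarrow \lnot ((x3 \leftrightarrow x6) \to x3)) \to (x6 \leftrightarrow x5)) = \text{True} \oplus \text{True} = \text{False}

\text{False}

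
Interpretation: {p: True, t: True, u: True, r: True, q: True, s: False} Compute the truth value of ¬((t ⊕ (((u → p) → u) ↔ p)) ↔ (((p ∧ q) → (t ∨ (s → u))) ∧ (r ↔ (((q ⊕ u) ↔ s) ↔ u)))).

True

u → p = True → True = True
(u → p) → u = True → True = True
((u → p) → u) ↔ p = True ↔ True = True
t ⊕ (((u → p) → u) ↔ p) = True ⊕ True = False
p ∧ q = True ∧ True = True
s → u = False → True = True
t ∨ (s → u) = True ∨ True = True
(p ∧ q) → (t ∨ (s → u)) = True → True = True
q ⊕ u = True ⊕ True = False
(q ⊕ u) ↔ s = False ↔ False = True
((q ⊕ u) ↔ s) ↔ u = True ↔ True = True
r ↔ (((q ⊕ u) ↔ s) ↔ u) = True ↔ True = True
((p ∧ q) → (t ∨ (s → u))) ∧ (r ↔ (((q ⊕ u) ↔ s) ↔ u)) = True ∧ True = True
(t ⊕ (((u → p) → u) ↔ p)) ↔ (((p ∧ q) → (t ∨ (s → u))) ∧ (r ↔ (((q ⊕ u) ↔ s) ↔ u))) = False ↔ True = False
¬((t ⊕ (((u → p) → u) ↔ p)) ↔ (((p ∧ q) → (t ∨ (s → u))) ∧ (r ↔ (((q ⊕ u) ↔ s) ↔ u)))) = ¬False = True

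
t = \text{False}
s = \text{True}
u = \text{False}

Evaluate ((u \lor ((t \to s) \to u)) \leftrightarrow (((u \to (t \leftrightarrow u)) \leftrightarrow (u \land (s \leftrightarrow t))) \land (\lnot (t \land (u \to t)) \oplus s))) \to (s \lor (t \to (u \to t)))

\text{True}

t \to s = \text{False} \to \text{True} = \text{True}
(t \to s) \to u = \text{True} \to \text{False} = \text{False}
u \lor ((t \to s) \to u) = \text{False} \lor \text{False} = \text{False}
t \leftrightarrow u = \text{False} \leftrightarrow \text{False} = \text{True}
u \to (t \leftrightarrow u) = \text{False} \to \text{True} = \text{True}
s \leftrightarrow t = \text{True} \leftrightarrow \text{False} = \text{False}
u \land (s \leftrightarrow t) = \text{False} \land \text{False} = \text{False}
(u \to (t \leftrightarrow u)) \leftrightarrow (u \land (s \leftrightarrow t)) = \text{True} \leftrightarrow \text{False} = \text{False}
u \to t = \text{False} \to \text{False} = \text{True}
t \land (u \to t) = \text{False} \land \text{True} = \text{False}
\lnot (t \land (u \to t)) = \lnot \text{False} = \text{True}
\lnot (t \land (u \to t)) \oplus s = \text{True} \oplus \text{True} = \text{False}
((u \to (t \leftrightarrow u)) \leftrightarrow (u \land (s \leftrightarrow t))) \land (\lnot (t \land (u \to t)) \oplus s) = \text{False} \land \text{False} = \text{False}
(u \lor ((t \to s) \to u)) \leftrightarrow (((u \to (t \leftrightarrow u)) \leftrightarrow (u \land (s \leftrightarrow t))) \land (\lnot (t \land (u \to t)) \oplus s)) = \text{False} \leftrightarrow \text{False} = \text{True}
u \to t = \text{False} \to \text{False} = \text{True}
t \to (u \to t) = \text{False} \to \text{True} = \text{True}
s \lor (t \to (u \to t)) = \text{True} \lor \text{True} = \text{True}
((u \lor ((t \to s) \to u)) \leftrightarrow (((u \to (t \leftrightarrow u)) \leftrightarrow (u \land (s \leftrightarrow t))) \land (\lnot (t \land (u \to t)) \oplus s))) \to (s \lor (t \to (u \to t))) = \text{True} \to \text{True} = \text{True}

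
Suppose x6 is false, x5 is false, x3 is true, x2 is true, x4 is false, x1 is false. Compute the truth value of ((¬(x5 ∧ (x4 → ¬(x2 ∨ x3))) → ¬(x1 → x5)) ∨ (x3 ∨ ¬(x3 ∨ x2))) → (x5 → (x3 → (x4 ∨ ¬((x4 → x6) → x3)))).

x2 ∨ x3 = True ∨ True = True
¬(x2 ∨ x3) = ¬True = False
x4 → ¬(x2 ∨ x3) = False → False = True
x5 ∧ (x4 → ¬(x2 ∨ x3)) = False ∧ True = False
¬(x5 ∧ (x4 → ¬(x2 ∨ x3))) = ¬False = True
x1 → x5 = False → False = True
¬(x1 → x5) = ¬True = False
¬(x5 ∧ (x4 → ¬(x2 ∨ x3))) → ¬(x1 → x5) = True → False = False
x3 ∨ x2 = True ∨ True = True
¬(x3 ∨ x2) = ¬True = False
x3 ∨ ¬(x3 ∨ x2) = True ∨ False = True
(¬(x5 ∧ (x4 → ¬(x2 ∨ x3))) → ¬(x1 → x5)) ∨ (x3 ∨ ¬(x3 ∨ x2)) = False ∨ True = True
x4 → x6 = False → False = True
(x4 → x6) → x3 = True → True = True
¬((x4 → x6) → x3) = ¬True = False
x4 ∨ ¬((x4 → x6) → x3) = False ∨ False = False
x3 → (x4 ∨ ¬((x4 → x6) → x3)) = True → False = False
x5 → (x3 → (x4 ∨ ¬((x4 → x6) → x3))) = False → False = True
((¬(x5 ∧ (x4 → ¬(x2 ∨ x3))) → ¬(x1 → x5)) ∨ (x3 ∨ ¬(x3 ∨ x2))) → (x5 → (x3 → (x4 ∨ ¬((x4 → x6) → x3)))) = True → True = True

True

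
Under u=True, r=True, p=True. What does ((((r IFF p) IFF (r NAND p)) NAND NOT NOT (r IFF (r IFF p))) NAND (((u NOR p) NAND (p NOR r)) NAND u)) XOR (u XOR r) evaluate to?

r IFF p = True IFF True = True
r NAND p = True NAND True = False
(r IFF p) IFF (r NAND p) = True IFF False = False
r IFF p = True IFF True = True
r IFF (r IFF p) = True IFF True = True
NOT (r IFF (r IFF p)) = NOT True = False
NOT NOT (r IFF (r IFF p)) = NOT False = True
((r IFF p) IFF (r NAND p)) NAND NOT NOT (r IFF (r IFF p)) = False NAND True = True
u NOR p = True NOR True = False
p NOR r = True NOR True = False
(u NOR p) NAND (p NOR r) = False NAND False = True
((u NOR p) NAND (p NOR r)) NAND u = True NAND True = False
(((r IFF p) IFF (r NAND p)) NAND NOT NOT (r IFF (r IFF p))) NAND (((u NOR p) NAND (p NOR r)) NAND u) = True NAND False = True
u XOR r = True XOR True = False
((((r IFF p) IFF (r NAND p)) NAND NOT NOT (r IFF (r IFF p))) NAND (((u NOR p) NAND (p NOR r)) NAND u)) XOR (u XOR r) = True XOR False = True

True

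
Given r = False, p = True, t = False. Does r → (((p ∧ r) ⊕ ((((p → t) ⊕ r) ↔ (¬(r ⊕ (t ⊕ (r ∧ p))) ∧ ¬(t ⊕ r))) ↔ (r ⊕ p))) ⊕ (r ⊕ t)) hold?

p ∧ r = True ∧ False = False
p → t = True → False = False
(p → t) ⊕ r = False ⊕ False = False
r ∧ p = False ∧ True = False
t ⊕ (r ∧ p) = False ⊕ False = False
r ⊕ (t ⊕ (r ∧ p)) = False ⊕ False = False
¬(r ⊕ (t ⊕ (r ∧ p))) = ¬False = True
t ⊕ r = False ⊕ False = False
¬(t ⊕ r) = ¬False = True
¬(r ⊕ (t ⊕ (r ∧ p))) ∧ ¬(t ⊕ r) = True ∧ True = True
((p → t) ⊕ r) ↔ (¬(r ⊕ (t ⊕ (r ∧ p))) ∧ ¬(t ⊕ r)) = False ↔ True = False
r ⊕ p = False ⊕ True = True
(((p → t) ⊕ r) ↔ (¬(r ⊕ (t ⊕ (r ∧ p))) ∧ ¬(t ⊕ r))) ↔ (r ⊕ p) = False ↔ True = False
(p ∧ r) ⊕ ((((p → t) ⊕ r) ↔ (¬(r ⊕ (t ⊕ (r ∧ p))) ∧ ¬(t ⊕ r))) ↔ (r ⊕ p)) = False ⊕ False = False
r ⊕ t = False ⊕ False = False
((p ∧ r) ⊕ ((((p → t) ⊕ r) ↔ (¬(r ⊕ (t ⊕ (r ∧ p))) ∧ ¬(t ⊕ r))) ↔ (r ⊕ p))) ⊕ (r ⊕ t) = False ⊕ False = False
r → (((p ∧ r) ⊕ ((((p → t) ⊕ r) ↔ (¬(r ⊕ (t ⊕ (r ∧ p))) ∧ ¬(t ⊕ r))) ↔ (r ⊕ p))) ⊕ (r ⊕ t)) = False → False = True

True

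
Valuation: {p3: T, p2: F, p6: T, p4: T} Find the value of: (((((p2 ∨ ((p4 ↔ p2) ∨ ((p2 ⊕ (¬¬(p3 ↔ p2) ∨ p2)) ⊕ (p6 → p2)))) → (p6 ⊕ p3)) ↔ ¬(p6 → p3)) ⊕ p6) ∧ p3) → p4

T

p4 ↔ p2 = T ↔ F = F
p3 ↔ p2 = T ↔ F = F
¬(p3 ↔ p2) = ¬F = T
¬¬(p3 ↔ p2) = ¬T = F
¬¬(p3 ↔ p2) ∨ p2 = F ∨ F = F
p2 ⊕ (¬¬(p3 ↔ p2) ∨ p2) = F ⊕ F = F
p6 → p2 = T → F = F
(p2 ⊕ (¬¬(p3 ↔ p2) ∨ p2)) ⊕ (p6 → p2) = F ⊕ F = F
(p4 ↔ p2) ∨ ((p2 ⊕ (¬¬(p3 ↔ p2) ∨ p2)) ⊕ (p6 → p2)) = F ∨ F = F
p2 ∨ ((p4 ↔ p2) ∨ ((p2 ⊕ (¬¬(p3 ↔ p2) ∨ p2)) ⊕ (p6 → p2))) = F ∨ F = F
p6 ⊕ p3 = T ⊕ T = F
(p2 ∨ ((p4 ↔ p2) ∨ ((p2 ⊕ (¬¬(p3 ↔ p2) ∨ p2)) ⊕ (p6 → p2)))) → (p6 ⊕ p3) = F → F = T
p6 → p3 = T → T = T
¬(p6 → p3) = ¬T = F
((p2 ∨ ((p4 ↔ p2) ∨ ((p2 ⊕ (¬¬(p3 ↔ p2) ∨ p2)) ⊕ (p6 → p2)))) → (p6 ⊕ p3)) ↔ ¬(p6 → p3) = T ↔ F = F
(((p2 ∨ ((p4 ↔ p2) ∨ ((p2 ⊕ (¬¬(p3 ↔ p2) ∨ p2)) ⊕ (p6 → p2)))) → (p6 ⊕ p3)) ↔ ¬(p6 → p3)) ⊕ p6 = F ⊕ T = T
((((p2 ∨ ((p4 ↔ p2) ∨ ((p2 ⊕ (¬¬(p3 ↔ p2) ∨ p2)) ⊕ (p6 → p2)))) → (p6 ⊕ p3)) ↔ ¬(p6 → p3)) ⊕ p6) ∧ p3 = T ∧ T = T
(((((p2 ∨ ((p4 ↔ p2) ∨ ((p2 ⊕ (¬¬(p3 ↔ p2) ∨ p2)) ⊕ (p6 → p2)))) → (p6 ⊕ p3)) ↔ ¬(p6 → p3)) ⊕ p6) ∧ p3) → p4 = T → T = T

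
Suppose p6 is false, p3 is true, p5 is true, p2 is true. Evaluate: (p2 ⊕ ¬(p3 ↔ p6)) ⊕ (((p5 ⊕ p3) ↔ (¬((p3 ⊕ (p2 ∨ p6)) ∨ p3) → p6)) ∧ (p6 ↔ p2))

False

Substituting p6=False, p3=True, p5=True, p2=True:
p3 ↔ p6 = True ↔ False = False
¬(p3 ↔ p6) = ¬False = True
p2 ⊕ ¬(p3 ↔ p6) = True ⊕ True = False
p5 ⊕ p3 = True ⊕ True = False
p2 ∨ p6 = True ∨ False = True
p3 ⊕ (p2 ∨ p6) = True ⊕ True = False
(p3 ⊕ (p2 ∨ p6)) ∨ p3 = False ∨ True = True
¬((p3 ⊕ (p2 ∨ p6)) ∨ p3) = ¬True = False
¬((p3 ⊕ (p2 ∨ p6)) ∨ p3) → p6 = False → False = True
(p5 ⊕ p3) ↔ (¬((p3 ⊕ (p2 ∨ p6)) ∨ p3) → p6) = False ↔ True = False
p6 ↔ p2 = False ↔ True = False
((p5 ⊕ p3) ↔ (¬((p3 ⊕ (p2 ∨ p6)) ∨ p3) → p6)) ∧ (p6 ↔ p2) = False ∧ False = False
(p2 ⊕ ¬(p3 ↔ p6)) ⊕ (((p5 ⊕ p3) ↔ (¬((p3 ⊕ (p2 ∨ p6)) ∨ p3) → p6)) ∧ (p6 ↔ p2)) = False ⊕ False = False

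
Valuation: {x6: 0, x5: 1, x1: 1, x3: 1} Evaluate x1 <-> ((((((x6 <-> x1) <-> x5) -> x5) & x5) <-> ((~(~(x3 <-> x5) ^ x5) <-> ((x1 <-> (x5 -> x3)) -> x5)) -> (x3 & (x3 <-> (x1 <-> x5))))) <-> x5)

1

x6 <-> x1 = 0 <-> 1 = 0
(x6 <-> x1) <-> x5 = 0 <-> 1 = 0
((x6 <-> x1) <-> x5) -> x5 = 0 -> 1 = 1
(((x6 <-> x1) <-> x5) -> x5) & x5 = 1 & 1 = 1
x3 <-> x5 = 1 <-> 1 = 1
~(x3 <-> x5) = ~1 = 0
~(x3 <-> x5) ^ x5 = 0 ^ 1 = 1
~(~(x3 <-> x5) ^ x5) = ~1 = 0
x5 -> x3 = 1 -> 1 = 1
x1 <-> (x5 -> x3) = 1 <-> 1 = 1
(x1 <-> (x5 -> x3)) -> x5 = 1 -> 1 = 1
~(~(x3 <-> x5) ^ x5) <-> ((x1 <-> (x5 -> x3)) -> x5) = 0 <-> 1 = 0
x1 <-> x5 = 1 <-> 1 = 1
x3 <-> (x1 <-> x5) = 1 <-> 1 = 1
x3 & (x3 <-> (x1 <-> x5)) = 1 & 1 = 1
(~(~(x3 <-> x5) ^ x5) <-> ((x1 <-> (x5 -> x3)) -> x5)) -> (x3 & (x3 <-> (x1 <-> x5))) = 0 -> 1 = 1
((((x6 <-> x1) <-> x5) -> x5) & x5) <-> ((~(~(x3 <-> x5) ^ x5) <-> ((x1 <-> (x5 -> x3)) -> x5)) -> (x3 & (x3 <-> (x1 <-> x5)))) = 1 <-> 1 = 1
(((((x6 <-> x1) <-> x5) -> x5) & x5) <-> ((~(~(x3 <-> x5) ^ x5) <-> ((x1 <-> (x5 -> x3)) -> x5)) -> (x3 & (x3 <-> (x1 <-> x5))))) <-> x5 = 1 <-> 1 = 1
x1 <-> ((((((x6 <-> x1) <-> x5) -> x5) & x5) <-> ((~(~(x3 <-> x5) ^ x5) <-> ((x1 <-> (x5 -> x3)) -> x5)) -> (x3 & (x3 <-> (x1 <-> x5))))) <-> x5) = 1 <-> 1 = 1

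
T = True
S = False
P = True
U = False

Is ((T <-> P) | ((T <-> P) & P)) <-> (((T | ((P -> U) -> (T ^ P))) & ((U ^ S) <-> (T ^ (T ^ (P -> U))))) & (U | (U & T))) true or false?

T <-> P = True <-> True = True
T <-> P = True <-> True = True
(T <-> P) & P = True & True = True
(T <-> P) | ((T <-> P) & P) = True | True = True
P -> U = True -> False = False
T ^ P = True ^ True = False
(P -> U) -> (T ^ P) = False -> False = True
T | ((P -> U) -> (T ^ P)) = True | True = True
U ^ S = False ^ False = False
P -> U = True -> False = False
T ^ (P -> U) = True ^ False = True
T ^ (T ^ (P -> U)) = True ^ True = False
(U ^ S) <-> (T ^ (T ^ (P -> U))) = False <-> False = True
(T | ((P -> U) -> (T ^ P))) & ((U ^ S) <-> (T ^ (T ^ (P -> U)))) = True & True = True
U & T = False & True = False
U | (U & T) = False | False = False
((T | ((P -> U) -> (T ^ P))) & ((U ^ S) <-> (T ^ (T ^ (P -> U))))) & (U | (U & T)) = True & False = False
((T <-> P) | ((T <-> P) & P)) <-> (((T | ((P -> U) -> (T ^ P))) & ((U ^ S) <-> (T ^ (T ^ (P -> U))))) & (U | (U & T))) = True <-> False = False

False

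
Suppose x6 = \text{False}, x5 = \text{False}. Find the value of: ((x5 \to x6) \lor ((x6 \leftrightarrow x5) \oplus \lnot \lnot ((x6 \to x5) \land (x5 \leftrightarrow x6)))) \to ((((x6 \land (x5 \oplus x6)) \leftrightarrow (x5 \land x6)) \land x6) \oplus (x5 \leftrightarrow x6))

\text{True}

x5 \to x6 = \text{False} \to \text{False} = \text{True}
x6 \leftrightarrow x5 = \text{False} \leftrightarrow \text{False} = \text{True}
x6 \to x5 = \text{False} \to \text{False} = \text{True}
x5 \leftrightarrow x6 = \text{False} \leftrightarrow \text{False} = \text{True}
(x6 \to x5) \land (x5 \leftrightarrow x6) = \text{True} \land \text{True} = \text{True}
\lnot ((x6 \to x5) \land (x5 \leftrightarrow x6)) = \lnot \text{True} = \text{False}
\lnot \lnot ((x6 \to x5) \land (x5 \leftrightarrow x6)) = \lnot \text{False} = \text{True}
(x6 \leftrightarrow x5) \oplus \lnot \lnot ((x6 \to x5) \land (x5 \leftrightarrow x6)) = \text{True} \oplus \text{True} = \text{False}
(x5 \to x6) \lor ((x6 \leftrightarrow x5) \oplus \lnot \lnot ((x6 \to x5) \land (x5 \leftrightarrow x6))) = \text{True} \lor \text{False} = \text{True}
x5 \oplus x6 = \text{False} \oplus \text{False} = \text{False}
x6 \land (x5 \oplus x6) = \text{False} \land \text{False} = \text{False}
x5 \land x6 = \text{False} \land \text{False} = \text{False}
(x6 \land (x5 \oplus x6)) \leftrightarrow (x5 \land x6) = \text{False} \leftrightarrow \text{False} = \text{True}
((x6 \land (x5 \oplus x6)) \leftrightarrow (x5 \land x6)) \land x6 = \text{True} \land \text{False} = \text{False}
x5 \leftrightarrow x6 = \text{False} \leftrightarrow \text{False} = \text{True}
(((x6 \land (x5 \oplus x6)) \leftrightarrow (x5 \land x6)) \land x6) \oplus (x5 \leftrightarrow x6) = \text{False} \oplus \text{True} = \text{True}
((x5 \to x6) \lor ((x6 \leftrightarrow x5) \oplus \lnot \lnot ((x6 \to x5) \land (x5 \leftrightarrow x6)))) \to ((((x6 \land (x5 \oplus x6)) \leftrightarrow (x5 \land x6)) \land x6) \oplus (x5 \leftrightarrow x6)) = \text{True} \to \text{True} = \text{True}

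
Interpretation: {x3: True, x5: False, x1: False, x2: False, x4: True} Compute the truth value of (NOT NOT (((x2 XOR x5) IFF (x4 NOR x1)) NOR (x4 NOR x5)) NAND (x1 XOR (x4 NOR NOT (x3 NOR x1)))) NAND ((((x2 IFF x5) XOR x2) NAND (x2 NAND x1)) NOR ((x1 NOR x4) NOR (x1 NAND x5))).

x2 XOR x5 = False XOR False = False
x4 NOR x1 = True NOR False = False
(x2 XOR x5) IFF (x4 NOR x1) = False IFF False = True
x4 NOR x5 = True NOR False = False
((x2 XOR x5) IFF (x4 NOR x1)) NOR (x4 NOR x5) = True NOR False = False
NOT (((x2 XOR x5) IFF (x4 NOR x1)) NOR (x4 NOR x5)) = NOT False = True
NOT NOT (((x2 XOR x5) IFF (x4 NOR x1)) NOR (x4 NOR x5)) = NOT True = False
x3 NOR x1 = True NOR False = False
NOT (x3 NOR x1) = NOT False = True
x4 NOR NOT (x3 NOR x1) = True NOR True = False
x1 XOR (x4 NOR NOT (x3 NOR x1)) = False XOR False = False
NOT NOT (((x2 XOR x5) IFF (x4 NOR x1)) NOR (x4 NOR x5)) NAND (x1 XOR (x4 NOR NOT (x3 NOR x1))) = False NAND False = True
x2 IFF x5 = False IFF False = True
(x2 IFF x5) XOR x2 = True XOR False = True
x2 NAND x1 = False NAND False = True
((x2 IFF x5) XOR x2) NAND (x2 NAND x1) = True NAND True = False
x1 NOR x4 = False NOR True = False
x1 NAND x5 = False NAND False = True
(x1 NOR x4) NOR (x1 NAND x5) = False NOR True = False
(((x2 IFF x5) XOR x2) NAND (x2 NAND x1)) NOR ((x1 NOR x4) NOR (x1 NAND x5)) = False NOR False = True
(NOT NOT (((x2 XOR x5) IFF (x4 NOR x1)) NOR (x4 NOR x5)) NAND (x1 XOR (x4 NOR NOT (x3 NOR x1)))) NAND ((((x2 IFF x5) XOR x2) NAND (x2 NAND x1)) NOR ((x1 NOR x4) NOR (x1 NAND x5))) = True NAND True = False

False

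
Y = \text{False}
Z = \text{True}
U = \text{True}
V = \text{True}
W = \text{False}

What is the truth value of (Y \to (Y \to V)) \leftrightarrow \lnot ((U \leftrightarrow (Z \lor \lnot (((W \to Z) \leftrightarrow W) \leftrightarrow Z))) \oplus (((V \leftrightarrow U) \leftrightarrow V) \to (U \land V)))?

\text{True}

Y \to V = \text{False} \to \text{True} = \text{True}
Y \to (Y \to V) = \text{False} \to \text{True} = \text{True}
W \to Z = \text{False} \to \text{True} = \text{True}
(W \to Z) \leftrightarrow W = \text{True} \leftrightarrow \text{False} = \text{False}
((W \to Z) \leftrightarrow W) \leftrightarrow Z = \text{False} \leftrightarrow \text{True} = \text{False}
\lnot (((W \to Z) \leftrightarrow W) \leftrightarrow Z) = \lnot \text{False} = \text{True}
Z \lor \lnot (((W \to Z) \leftrightarrow W) \leftrightarrow Z) = \text{True} \lor \text{True} = \text{True}
U \leftrightarrow (Z \lor \lnot (((W \to Z) \leftrightarrow W) \leftrightarrow Z)) = \text{True} \leftrightarrow \text{True} = \text{True}
V \leftrightarrow U = \text{True} \leftrightarrow \text{True} = \text{True}
(V \leftrightarrow U) \leftrightarrow V = \text{True} \leftrightarrow \text{True} = \text{True}
U \land V = \text{True} \land \text{True} = \text{True}
((V \leftrightarrow U) \leftrightarrow V) \to (U \land V) = \text{True} \to \text{True} = \text{True}
(U \leftrightarrow (Z \lor \lnot (((W \to Z) \leftrightarrow W) \leftrightarrow Z))) \oplus (((V \leftrightarrow U) \leftrightarrow V) \to (U \land V)) = \text{True} \oplus \text{True} = \text{False}
\lnot ((U \leftrightarrow (Z \lor \lnot (((W \to Z) \leftrightarrow W) \leftrightarrow Z))) \oplus (((V \leftrightarrow U) \leftrightarrow V) \to (U \land V))) = \lnot \text{False} = \text{True}
(Y \to (Y \to V)) \leftrightarrow \lnot ((U \leftrightarrow (Z \lor \lnot (((W \to Z) \leftrightarrow W) \leftrightarrow Z))) \oplus (((V \leftrightarrow U) \leftrightarrow V) \to (U \land V))) = \text{True} \leftrightarrow \text{True} = \text{True}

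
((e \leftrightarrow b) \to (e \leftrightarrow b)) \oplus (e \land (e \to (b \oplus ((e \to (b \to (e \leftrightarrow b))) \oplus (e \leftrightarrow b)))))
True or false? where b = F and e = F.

T

e \leftrightarrow b = F \leftrightarrow F = T
e \leftrightarrow b = F \leftrightarrow F = T
(e \leftrightarrow b) \to (e \leftrightarrow b) = T \to T = T
e \leftrightarrow b = F \leftrightarrow F = T
b \to (e \leftrightarrow b) = F \to T = T
e \to (b \to (e \leftrightarrow b)) = F \to T = T
e \leftrightarrow b = F \leftrightarrow F = T
(e \to (b \to (e \leftrightarrow b))) \oplus (e \leftrightarrow b) = T \oplus T = F
b \oplus ((e \to (b \to (e \leftrightarrow b))) \oplus (e \leftrightarrow b)) = F \oplus F = F
e \to (b \oplus ((e \to (b \to (e \leftrightarrow b))) \oplus (e \leftrightarrow b))) = F \to F = T
e \land (e \to (b \oplus ((e \to (b \to (e \leftrightarrow b))) \oplus (e \leftrightarrow b)))) = F \land T = F
((e \leftrightarrow b) \to (e \leftrightarrow b)) \oplus (e \land (e \to (b \oplus ((e \to (b \to (e \leftrightarrow b))) \oplus (e \leftrightarrow b))))) = T \oplus F = T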